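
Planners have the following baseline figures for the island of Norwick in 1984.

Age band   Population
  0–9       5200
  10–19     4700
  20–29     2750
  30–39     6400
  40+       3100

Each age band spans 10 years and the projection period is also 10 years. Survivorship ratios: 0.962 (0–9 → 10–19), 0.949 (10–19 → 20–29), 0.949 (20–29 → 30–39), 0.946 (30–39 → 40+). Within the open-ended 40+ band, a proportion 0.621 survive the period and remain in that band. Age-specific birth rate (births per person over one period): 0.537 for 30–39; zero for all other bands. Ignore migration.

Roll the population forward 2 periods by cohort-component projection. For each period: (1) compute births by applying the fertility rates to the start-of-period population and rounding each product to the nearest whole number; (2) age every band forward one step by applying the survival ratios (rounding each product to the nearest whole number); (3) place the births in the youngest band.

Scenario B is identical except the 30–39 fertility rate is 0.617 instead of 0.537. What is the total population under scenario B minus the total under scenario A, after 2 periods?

After projecting period 1:
Births: 6400 * 0.537 = 3437
10–19: 5200 * 0.962 = 5002
20–29: 4700 * 0.949 = 4460
30–39: 2750 * 0.949 = 2610
40+: 6400 * 0.946 + 3100 * 0.621 = 6054 + 1925 = 7979
→ [3437, 5002, 4460, 2610, 7979]
After projecting period 2:
Births: 2610 * 0.537 = 1402
10–19: 3437 * 0.962 = 3306
20–29: 5002 * 0.949 = 4747
30–39: 4460 * 0.949 = 4233
40+: 2610 * 0.946 + 7979 * 0.621 = 2469 + 4955 = 7424
→ [1402, 3306, 4747, 4233, 7424]
Scenario A total after 2 periods: 21112
Scenario B projection —
After projecting period 1:
Births: 6400 * 0.617 = 3949
10–19: 5200 * 0.962 = 5002
20–29: 4700 * 0.949 = 4460
30–39: 2750 * 0.949 = 2610
40+: 6400 * 0.946 + 3100 * 0.621 = 6054 + 1925 = 7979
→ [3949, 5002, 4460, 2610, 7979]
After projecting period 2:
Births: 2610 * 0.617 = 1610
10–19: 3949 * 0.962 = 3799
20–29: 5002 * 0.949 = 4747
30–39: 4460 * 0.949 = 4233
40+: 2610 * 0.946 + 7979 * 0.621 = 2469 + 4955 = 7424
→ [1610, 3799, 4747, 4233, 7424]
Scenario B total after 2 periods: 21813
Difference B − A = 21813 − 21112 = 701

701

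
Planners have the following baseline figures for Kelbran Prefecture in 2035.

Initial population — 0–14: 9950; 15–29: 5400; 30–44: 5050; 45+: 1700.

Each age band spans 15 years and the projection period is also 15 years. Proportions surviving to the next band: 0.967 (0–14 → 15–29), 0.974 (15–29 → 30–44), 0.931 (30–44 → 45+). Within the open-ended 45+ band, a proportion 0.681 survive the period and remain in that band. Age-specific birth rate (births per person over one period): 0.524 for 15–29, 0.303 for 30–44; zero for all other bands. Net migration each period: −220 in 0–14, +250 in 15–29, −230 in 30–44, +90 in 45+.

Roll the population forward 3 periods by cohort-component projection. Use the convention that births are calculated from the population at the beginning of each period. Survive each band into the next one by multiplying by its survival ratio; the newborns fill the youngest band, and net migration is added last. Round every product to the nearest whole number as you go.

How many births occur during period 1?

4360

Let group 1 be 0–14 through group 4 = 45+.
— Period 1 —
Births: 5400 × 0.524 = 2830 ; 5050 × 0.303 = 1530 ⇒ total 4360
Group 2: 9950 × 0.967 = 9622
Group 3: 5400 × 0.974 = 5260
Group 4: 5050 × 0.931 + 1700 × 0.681 = 4702 + 1158 = 5860
Net migration: Group 1 − 220 → 4140; Group 2 + 250 → 9872; Group 3 − 230 → 5030; Group 4 + 90 → 5950
→ [4140, 9872, 5030, 5950]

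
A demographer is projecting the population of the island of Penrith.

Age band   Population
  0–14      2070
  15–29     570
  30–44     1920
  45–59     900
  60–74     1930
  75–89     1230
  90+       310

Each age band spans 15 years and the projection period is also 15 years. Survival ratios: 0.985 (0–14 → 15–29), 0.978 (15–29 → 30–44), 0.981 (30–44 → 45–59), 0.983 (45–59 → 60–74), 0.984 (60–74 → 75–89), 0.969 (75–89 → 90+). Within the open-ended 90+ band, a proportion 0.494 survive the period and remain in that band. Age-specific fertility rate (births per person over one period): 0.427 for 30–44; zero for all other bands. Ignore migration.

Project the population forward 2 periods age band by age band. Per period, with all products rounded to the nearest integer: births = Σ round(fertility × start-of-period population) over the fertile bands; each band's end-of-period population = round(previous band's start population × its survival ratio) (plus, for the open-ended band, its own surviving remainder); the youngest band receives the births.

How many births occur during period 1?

Period 1.
Births: 1920 * 0.427 = 820
15–29: 2070 * 0.985 = 2039
30–44: 570 * 0.978 = 557
45–59: 1920 * 0.981 = 1884
60–74: 900 * 0.983 = 885
75–89: 1930 * 0.984 = 1899
90+: 1230 * 0.969 + 310 * 0.494 = 1192 + 153 = 1345
End of period: [820, 2039, 557, 1884, 885, 1899, 1345]

820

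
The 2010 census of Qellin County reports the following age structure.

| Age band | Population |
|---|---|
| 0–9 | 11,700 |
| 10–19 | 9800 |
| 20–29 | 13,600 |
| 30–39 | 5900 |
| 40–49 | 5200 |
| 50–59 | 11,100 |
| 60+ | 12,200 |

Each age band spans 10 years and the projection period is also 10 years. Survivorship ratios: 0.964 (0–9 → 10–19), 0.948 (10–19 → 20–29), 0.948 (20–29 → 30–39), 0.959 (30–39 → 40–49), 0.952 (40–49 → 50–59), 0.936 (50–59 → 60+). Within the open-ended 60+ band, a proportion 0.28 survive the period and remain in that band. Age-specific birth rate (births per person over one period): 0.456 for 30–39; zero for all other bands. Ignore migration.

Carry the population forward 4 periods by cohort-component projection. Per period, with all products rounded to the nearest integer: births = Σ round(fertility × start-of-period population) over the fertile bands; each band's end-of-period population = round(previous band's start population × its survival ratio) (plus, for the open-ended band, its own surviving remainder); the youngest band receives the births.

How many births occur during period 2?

5879

Period 1.
Births: 5900 × 0.456 = 2690
10–19: 11700 × 0.964 = 11279
20–29: 9800 × 0.948 = 9290
30–39: 13600 × 0.948 = 12893
40–49: 5900 × 0.959 = 5658
50–59: 5200 × 0.952 = 4950
60+: 11100 × 0.936 + 12200 × 0.28 = 10390 + 3416 = 13806
Population now: 0–9=2690, 10–19=11279, 20–29=9290, 30–39=12893, 40–49=5658, 50–59=4950, 60+=13806
Period 2.
Births: 12893 × 0.456 = 5879
10–19: 2690 × 0.964 = 2593
20–29: 11279 × 0.948 = 10692
30–39: 9290 × 0.948 = 8807
40–49: 12893 × 0.959 = 12364
50–59: 5658 × 0.952 = 5386
60+: 4950 × 0.936 + 13806 × 0.28 = 4633 + 3866 = 8499
Population now: 0–9=5879, 10–19=2593, 20–29=10692, 30–39=8807, 40–49=12364, 50–59=5386, 60+=8499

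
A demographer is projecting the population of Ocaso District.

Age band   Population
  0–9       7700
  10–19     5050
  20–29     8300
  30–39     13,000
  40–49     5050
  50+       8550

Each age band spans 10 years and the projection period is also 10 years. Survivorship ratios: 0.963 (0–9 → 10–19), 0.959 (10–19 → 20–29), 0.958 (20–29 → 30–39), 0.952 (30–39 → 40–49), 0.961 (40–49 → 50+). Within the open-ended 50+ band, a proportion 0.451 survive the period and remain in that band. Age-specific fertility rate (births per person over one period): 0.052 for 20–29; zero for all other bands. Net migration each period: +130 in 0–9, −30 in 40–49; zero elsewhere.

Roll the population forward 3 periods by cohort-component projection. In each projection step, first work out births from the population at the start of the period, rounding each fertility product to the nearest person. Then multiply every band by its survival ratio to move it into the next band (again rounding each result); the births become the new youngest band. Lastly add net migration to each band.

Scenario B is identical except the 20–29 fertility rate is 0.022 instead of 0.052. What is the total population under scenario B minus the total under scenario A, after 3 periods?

(Bands numbered youngest = 1 to oldest = 6.)
Period 1:
Births: 8300 × 0.052 = 432
Band 2: 7700 × 0.963 = 7415
Band 3: 5050 × 0.959 = 4843
Band 4: 8300 × 0.958 = 7951
Band 5: 13000 × 0.952 = 12376
Band 6: 5050 × 0.961 + 8550 × 0.451 = 4853 + 3856 = 8709
Net migration: Band 1 + 130 → 562; Band 5 − 30 → 12346
Giving 562 / 7415 / 4843 / 7951 / 12346 / 8709.
Period 2:
Births: 4843 × 0.052 = 252
Band 2: 562 × 0.963 = 541
Band 3: 7415 × 0.959 = 7111
Band 4: 4843 × 0.958 = 4640
Band 5: 7951 × 0.952 = 7569
Band 6: 12346 × 0.961 + 8709 × 0.451 = 11865 + 3928 = 15793
Net migration: Band 1 + 130 → 382; Band 5 − 30 → 7539
Giving 382 / 541 / 7111 / 4640 / 7539 / 15793.
Period 3:
Births: 7111 × 0.052 = 370
Band 2: 382 × 0.963 = 368
Band 3: 541 × 0.959 = 519
Band 4: 7111 × 0.958 = 6812
Band 5: 4640 × 0.952 = 4417
Band 6: 7539 × 0.961 + 15793 × 0.451 = 7245 + 7123 = 14368
Net migration: Band 1 + 130 → 500; Band 5 − 30 → 4387
Giving 500 / 368 / 519 / 6812 / 4387 / 14368.
Scenario A total after 3 periods: 26954
Scenario B projection —
Period 1:
Births: 8300 × 0.022 = 183
Band 2: 7700 × 0.963 = 7415
Band 3: 5050 × 0.959 = 4843
Band 4: 8300 × 0.958 = 7951
Band 5: 13000 × 0.952 = 12376
Band 6: 5050 × 0.961 + 8550 × 0.451 = 4853 + 3856 = 8709
Net migration: Band 1 + 130 → 313; Band 5 − 30 → 12346
Giving 313 / 7415 / 4843 / 7951 / 12346 / 8709.
Period 2:
Births: 4843 × 0.022 = 107
Band 2: 313 × 0.963 = 301
Band 3: 7415 × 0.959 = 7111
Band 4: 4843 × 0.958 = 4640
Band 5: 7951 × 0.952 = 7569
Band 6: 12346 × 0.961 + 8709 × 0.451 = 11865 + 3928 = 15793
Net migration: Band 1 + 130 → 237; Band 5 − 30 → 7539
Giving 237 / 301 / 7111 / 4640 / 7539 / 15793.
Period 3:
Births: 7111 × 0.022 = 156
Band 2: 237 × 0.963 = 228
Band 3: 301 × 0.959 = 289
Band 4: 7111 × 0.958 = 6812
Band 5: 4640 × 0.952 = 4417
Band 6: 7539 × 0.961 + 15793 × 0.451 = 7245 + 7123 = 14368
Net migration: Band 1 + 130 → 286; Band 5 − 30 → 4387
Giving 286 / 228 / 289 / 6812 / 4387 / 14368.
Scenario B total after 3 periods: 26370
Difference B − A = 26370 − 26954 = -584

-584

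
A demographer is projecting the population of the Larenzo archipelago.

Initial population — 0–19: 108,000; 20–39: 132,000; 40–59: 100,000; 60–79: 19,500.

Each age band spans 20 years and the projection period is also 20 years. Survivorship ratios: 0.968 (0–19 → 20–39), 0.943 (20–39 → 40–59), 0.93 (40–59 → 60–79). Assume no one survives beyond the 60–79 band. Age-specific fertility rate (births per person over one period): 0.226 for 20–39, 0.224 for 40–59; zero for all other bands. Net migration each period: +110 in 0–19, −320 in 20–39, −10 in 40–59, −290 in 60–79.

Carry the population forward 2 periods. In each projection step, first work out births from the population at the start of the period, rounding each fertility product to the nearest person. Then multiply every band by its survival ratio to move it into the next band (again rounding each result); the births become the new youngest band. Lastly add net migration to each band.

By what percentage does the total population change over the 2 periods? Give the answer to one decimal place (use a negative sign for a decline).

[period 1]
Births: 132000 × 0.226 = 29832 ; 100000 × 0.224 = 22400 → 52232
20–39: 108000 × 0.968 = 104544
40–59: 132000 × 0.943 = 124476
60–79: 100000 × 0.93 = 93000
Net migration: 0–19 + 110 → 52342; 20–39 − 320 → 104224; 40–59 − 10 → 124466; 60–79 − 290 → 92710
→ [52342, 104224, 124466, 92710]
[period 2]
Births: 104224 × 0.226 = 23555 ; 124466 × 0.224 = 27880 → 51435
20–39: 52342 × 0.968 = 50667
40–59: 104224 × 0.943 = 98283
60–79: 124466 × 0.93 = 115753
Net migration: 0–19 + 110 → 51545; 20–39 − 320 → 50347; 40–59 − 10 → 98273; 60–79 − 290 → 115463
→ [51545, 50347, 98273, 115463]
Total: 359500 → 315628; change = -43872; percentage change = -12.2%

-12.2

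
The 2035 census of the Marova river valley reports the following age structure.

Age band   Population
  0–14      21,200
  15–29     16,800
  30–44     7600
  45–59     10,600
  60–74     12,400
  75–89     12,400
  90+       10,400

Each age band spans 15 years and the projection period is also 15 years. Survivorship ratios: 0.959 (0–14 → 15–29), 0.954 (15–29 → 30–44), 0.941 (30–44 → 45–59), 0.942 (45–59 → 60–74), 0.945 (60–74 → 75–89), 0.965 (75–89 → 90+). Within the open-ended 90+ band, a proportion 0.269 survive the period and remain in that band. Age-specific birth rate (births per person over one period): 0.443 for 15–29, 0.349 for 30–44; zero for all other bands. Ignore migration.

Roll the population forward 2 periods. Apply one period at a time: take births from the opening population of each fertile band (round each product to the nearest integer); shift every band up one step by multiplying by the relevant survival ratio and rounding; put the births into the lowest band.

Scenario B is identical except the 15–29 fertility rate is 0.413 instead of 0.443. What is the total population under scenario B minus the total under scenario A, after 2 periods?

-1093

Period 1:
Births: 16800 * 0.443 = 7442  |  7600 * 0.349 = 2652 — total 10094
15–29: 21200 * 0.959 = 20331
30–44: 16800 * 0.954 = 16027
45–59: 7600 * 0.941 = 7152
60–74: 10600 * 0.942 = 9985
75–89: 12400 * 0.945 = 11718
90+: 12400 * 0.965 + 10400 * 0.269 = 11966 + 2798 = 14764
Giving 10094 / 20331 / 16027 / 7152 / 9985 / 11718 / 14764.
Period 2:
Births: 20331 * 0.443 = 9007  |  16027 * 0.349 = 5593 — total 14600
15–29: 10094 * 0.959 = 9680
30–44: 20331 * 0.954 = 19396
45–59: 16027 * 0.941 = 15081
60–74: 7152 * 0.942 = 6737
75–89: 9985 * 0.945 = 9436
90+: 11718 * 0.965 + 14764 * 0.269 = 11308 + 3972 = 15280
Giving 14600 / 9680 / 19396 / 15081 / 6737 / 9436 / 15280.
Scenario A total after 2 periods: 90210
Scenario B projection —
Period 1:
Births: 16800 * 0.413 = 6938  |  7600 * 0.349 = 2652 — total 9590
15–29: 21200 * 0.959 = 20331
30–44: 16800 * 0.954 = 16027
45–59: 7600 * 0.941 = 7152
60–74: 10600 * 0.942 = 9985
75–89: 12400 * 0.945 = 11718
90+: 12400 * 0.965 + 10400 * 0.269 = 11966 + 2798 = 14764
Giving 9590 / 20331 / 16027 / 7152 / 9985 / 11718 / 14764.
Period 2:
Births: 20331 * 0.413 = 8397  |  16027 * 0.349 = 5593 — total 13990
15–29: 9590 * 0.959 = 9197
30–44: 20331 * 0.954 = 19396
45–59: 16027 * 0.941 = 15081
60–74: 7152 * 0.942 = 6737
75–89: 9985 * 0.945 = 9436
90+: 11718 * 0.965 + 14764 * 0.269 = 11308 + 3972 = 15280
Giving 13990 / 9197 / 19396 / 15081 / 6737 / 9436 / 15280.
Scenario B total after 2 periods: 89117
Difference B − A = 89117 − 90210 = -1093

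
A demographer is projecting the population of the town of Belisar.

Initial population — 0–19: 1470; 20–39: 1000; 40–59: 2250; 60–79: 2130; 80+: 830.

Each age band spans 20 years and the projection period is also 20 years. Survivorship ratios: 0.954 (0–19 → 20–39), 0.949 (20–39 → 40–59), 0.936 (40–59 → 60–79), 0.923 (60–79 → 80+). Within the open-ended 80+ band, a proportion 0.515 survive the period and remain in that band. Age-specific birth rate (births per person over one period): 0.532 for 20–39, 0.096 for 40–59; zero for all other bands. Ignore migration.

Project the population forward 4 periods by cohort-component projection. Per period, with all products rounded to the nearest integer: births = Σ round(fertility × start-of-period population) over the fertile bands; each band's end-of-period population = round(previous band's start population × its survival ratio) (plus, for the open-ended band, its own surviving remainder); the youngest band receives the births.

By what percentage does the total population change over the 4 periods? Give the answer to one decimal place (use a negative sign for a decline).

-37.7

After projecting period 1:
Births: 1000 × 0.532 = 532  |  2250 × 0.096 = 216 → total 748
20–39: 1470 × 0.954 = 1402
40–59: 1000 × 0.949 = 949
60–79: 2250 × 0.936 = 2106
80+: 2130 × 0.923 + 830 × 0.515 = 1966 + 427 = 2393
Giving 748 / 1402 / 949 / 2106 / 2393.
After projecting period 2:
Births: 1402 × 0.532 = 746  |  949 × 0.096 = 91 → total 837
20–39: 748 × 0.954 = 714
40–59: 1402 × 0.949 = 1330
60–79: 949 × 0.936 = 888
80+: 2106 × 0.923 + 2393 × 0.515 = 1944 + 1232 = 3176
Giving 837 / 714 / 1330 / 888 / 3176.
After projecting period 3:
Births: 714 × 0.532 = 380  |  1330 × 0.096 = 128 → total 508
20–39: 837 × 0.954 = 798
40–59: 714 × 0.949 = 678
60–79: 1330 × 0.936 = 1245
80+: 888 × 0.923 + 3176 × 0.515 = 820 + 1636 = 2456
Giving 508 / 798 / 678 / 1245 / 2456.
After projecting period 4:
Births: 798 × 0.532 = 425  |  678 × 0.096 = 65 → total 490
20–39: 508 × 0.954 = 485
40–59: 798 × 0.949 = 757
60–79: 678 × 0.936 = 635
80+: 1245 × 0.923 + 2456 × 0.515 = 1149 + 1265 = 2414
Giving 490 / 485 / 757 / 635 / 2414.
Total: 7680 → 4781; change = -2899; percentage change = -37.7%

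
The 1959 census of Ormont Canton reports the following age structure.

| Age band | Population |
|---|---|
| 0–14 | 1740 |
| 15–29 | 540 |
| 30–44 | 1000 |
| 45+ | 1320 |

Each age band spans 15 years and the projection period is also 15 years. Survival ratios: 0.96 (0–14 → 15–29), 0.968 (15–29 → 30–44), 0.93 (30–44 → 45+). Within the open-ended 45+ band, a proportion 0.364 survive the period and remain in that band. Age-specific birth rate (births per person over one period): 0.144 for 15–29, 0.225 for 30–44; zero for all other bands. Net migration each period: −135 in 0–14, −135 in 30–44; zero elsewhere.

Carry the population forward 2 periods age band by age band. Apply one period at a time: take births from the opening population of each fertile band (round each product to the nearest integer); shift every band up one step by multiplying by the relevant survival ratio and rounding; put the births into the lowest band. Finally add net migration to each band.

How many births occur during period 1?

(Groups numbered youngest = 1 to oldest = 4.)
Period 1.
Births: 540 × 0.144 = 78  |  1000 × 0.225 = 225 — total 303
Group 2: 1740 × 0.96 = 1670
Group 3: 540 × 0.968 = 523
Group 4: 1000 × 0.93 + 1320 × 0.364 = 930 + 480 = 1410
Net migration: Group 1 − 135 → 168; Group 3 − 135 → 388
→ [168, 1670, 388, 1410]

303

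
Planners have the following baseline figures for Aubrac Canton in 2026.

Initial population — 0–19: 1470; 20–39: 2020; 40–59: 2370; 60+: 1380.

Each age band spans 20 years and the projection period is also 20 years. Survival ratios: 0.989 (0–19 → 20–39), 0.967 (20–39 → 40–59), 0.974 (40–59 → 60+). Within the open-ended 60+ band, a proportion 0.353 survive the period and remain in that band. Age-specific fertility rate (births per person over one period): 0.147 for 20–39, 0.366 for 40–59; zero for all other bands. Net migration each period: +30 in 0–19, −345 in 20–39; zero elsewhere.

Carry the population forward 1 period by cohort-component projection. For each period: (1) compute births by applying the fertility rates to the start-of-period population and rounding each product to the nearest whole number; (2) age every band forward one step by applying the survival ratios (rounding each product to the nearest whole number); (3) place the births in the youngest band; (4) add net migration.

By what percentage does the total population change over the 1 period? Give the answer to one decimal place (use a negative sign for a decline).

-2.6

Call the groups 1 to 4, youngest first.
Period 1.
Births: 2020 × 0.147 = 297 ; 2370 × 0.366 = 867 → 1164
Group 2: 1470 × 0.989 = 1454
Group 3: 2020 × 0.967 = 1953
Group 4: 2370 × 0.974 + 1380 × 0.353 = 2308 + 487 = 2795
Net migration: Group 1 + 30 → 1194; Group 2 − 345 → 1109
End of period: [1194, 1109, 1953, 2795]
Total: 7240 → 7051; change = -189; percentage change = -2.6%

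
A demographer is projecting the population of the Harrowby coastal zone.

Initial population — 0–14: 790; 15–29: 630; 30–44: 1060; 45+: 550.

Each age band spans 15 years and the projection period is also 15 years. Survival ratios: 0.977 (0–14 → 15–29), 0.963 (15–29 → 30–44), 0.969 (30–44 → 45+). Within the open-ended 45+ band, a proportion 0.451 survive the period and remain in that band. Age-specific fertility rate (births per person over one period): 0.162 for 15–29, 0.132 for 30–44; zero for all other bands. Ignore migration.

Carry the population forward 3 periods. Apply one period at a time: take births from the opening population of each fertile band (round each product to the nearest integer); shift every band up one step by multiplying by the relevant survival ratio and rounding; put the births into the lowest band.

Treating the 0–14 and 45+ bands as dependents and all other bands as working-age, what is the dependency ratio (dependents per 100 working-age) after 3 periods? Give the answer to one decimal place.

323.4

Let band 1 be 0–14 through band 4 = 45+.
— Period 1 —
Births: 630 × 0.162 = 102 ; 1060 × 0.132 = 140 → 242
Band 2: 790 × 0.977 = 772
Band 3: 630 × 0.963 = 607
Band 4: 1060 × 0.969 + 550 × 0.451 = 1027 + 248 = 1275
End of period: [242, 772, 607, 1275]
— Period 2 —
Births: 772 × 0.162 = 125 ; 607 × 0.132 = 80 → 205
Band 2: 242 × 0.977 = 236
Band 3: 772 × 0.963 = 743
Band 4: 607 × 0.969 + 1275 × 0.451 = 588 + 575 = 1163
End of period: [205, 236, 743, 1163]
— Period 3 —
Births: 236 × 0.162 = 38 ; 743 × 0.132 = 98 → 136
Band 2: 205 × 0.977 = 200
Band 3: 236 × 0.963 = 227
Band 4: 743 × 0.969 + 1163 × 0.451 = 720 + 525 = 1245
End of period: [136, 200, 227, 1245]
Dependents (band 0–14 + band 45+) = 136 + 1245 = 1381; working-age = 427; ratio = 1381/427 × 100 = 323.4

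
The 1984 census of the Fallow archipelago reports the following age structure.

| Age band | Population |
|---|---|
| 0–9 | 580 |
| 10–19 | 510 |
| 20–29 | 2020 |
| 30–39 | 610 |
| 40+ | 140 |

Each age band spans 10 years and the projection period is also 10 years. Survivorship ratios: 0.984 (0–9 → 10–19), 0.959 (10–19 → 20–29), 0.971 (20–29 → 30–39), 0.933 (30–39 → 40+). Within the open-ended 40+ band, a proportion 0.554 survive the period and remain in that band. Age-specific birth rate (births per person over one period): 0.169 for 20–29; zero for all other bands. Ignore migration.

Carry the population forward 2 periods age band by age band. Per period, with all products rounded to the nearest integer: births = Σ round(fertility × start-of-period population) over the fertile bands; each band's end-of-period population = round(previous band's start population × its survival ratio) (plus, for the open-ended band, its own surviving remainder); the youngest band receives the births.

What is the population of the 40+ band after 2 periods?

Period 1.
Births: 2020 * 0.169 = 341
10–19: 580 * 0.984 = 571
20–29: 510 * 0.959 = 489
30–39: 2020 * 0.971 = 1961
40+: 610 * 0.933 + 140 * 0.554 = 569 + 78 = 647
Giving 341 / 571 / 489 / 1961 / 647.
Period 2.
Births: 489 * 0.169 = 83
10–19: 341 * 0.984 = 336
20–29: 571 * 0.959 = 548
30–39: 489 * 0.971 = 475
40+: 1961 * 0.933 + 647 * 0.554 = 1830 + 358 = 2188
Giving 83 / 336 / 548 / 475 / 2188.

2188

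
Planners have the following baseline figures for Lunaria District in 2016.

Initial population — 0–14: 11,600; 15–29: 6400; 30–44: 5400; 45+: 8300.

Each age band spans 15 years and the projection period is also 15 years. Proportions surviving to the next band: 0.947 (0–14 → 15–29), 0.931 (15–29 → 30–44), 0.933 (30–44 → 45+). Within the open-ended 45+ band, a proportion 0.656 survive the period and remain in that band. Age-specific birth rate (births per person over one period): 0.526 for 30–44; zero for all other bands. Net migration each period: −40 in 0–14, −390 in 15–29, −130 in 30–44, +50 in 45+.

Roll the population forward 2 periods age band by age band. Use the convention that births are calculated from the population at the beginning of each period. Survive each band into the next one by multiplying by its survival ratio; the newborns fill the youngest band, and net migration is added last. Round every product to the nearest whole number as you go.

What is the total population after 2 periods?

(Groups numbered youngest = 1 to oldest = 4.)
Period 1.
Births: 5400 × 0.526 = 2840
Group 2: 11600 × 0.947 = 10985
Group 3: 6400 × 0.931 = 5958
Group 4: 5400 × 0.933 + 8300 × 0.656 = 5038 + 5445 = 10483
Net migration: Group 1 − 40 → 2800; Group 2 − 390 → 10595; Group 3 − 130 → 5828; Group 4 + 50 → 10533
Population now: 0–14=2800, 15–29=10595, 30–44=5828, 45+=10533
Period 2.
Births: 5828 × 0.526 = 3066
Group 2: 2800 × 0.947 = 2652
Group 3: 10595 × 0.931 = 9864
Group 4: 5828 × 0.933 + 10533 × 0.656 = 5438 + 6910 = 12348
Net migration: Group 1 − 40 → 3026; Group 2 − 390 → 2262; Group 3 − 130 → 9734; Group 4 + 50 → 12398
Population now: 0–14=3026, 15–29=2262, 30–44=9734, 45+=12398
Total after period 2: 3026 + 2262 + 9734 + 12398 = 27420

27420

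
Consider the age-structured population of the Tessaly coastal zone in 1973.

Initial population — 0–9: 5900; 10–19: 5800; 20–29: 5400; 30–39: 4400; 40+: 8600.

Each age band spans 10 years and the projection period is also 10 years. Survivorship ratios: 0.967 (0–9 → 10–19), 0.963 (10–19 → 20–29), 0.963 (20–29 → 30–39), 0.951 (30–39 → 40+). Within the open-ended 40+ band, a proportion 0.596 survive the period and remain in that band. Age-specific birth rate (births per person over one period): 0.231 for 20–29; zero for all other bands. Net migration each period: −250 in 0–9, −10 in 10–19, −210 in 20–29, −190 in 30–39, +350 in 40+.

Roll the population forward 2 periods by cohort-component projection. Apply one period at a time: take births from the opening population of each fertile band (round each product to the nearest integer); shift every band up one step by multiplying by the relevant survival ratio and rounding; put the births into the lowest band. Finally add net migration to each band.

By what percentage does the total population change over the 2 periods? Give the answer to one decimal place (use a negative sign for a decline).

Period 1.
Births: 5400 * 0.231 = 1247
10–19: 5900 * 0.967 = 5705
20–29: 5800 * 0.963 = 5585
30–39: 5400 * 0.963 = 5200
40+: 4400 * 0.951 + 8600 * 0.596 = 4184 + 5126 = 9310
Net migration: 0–9 − 250 → 997; 10–19 − 10 → 5695; 20–29 − 210 → 5375; 30–39 − 190 → 5010; 40+ + 350 → 9660
→ [997, 5695, 5375, 5010, 9660]
Period 2.
Births: 5375 * 0.231 = 1242
10–19: 997 * 0.967 = 964
20–29: 5695 * 0.963 = 5484
30–39: 5375 * 0.963 = 5176
40+: 5010 * 0.951 + 9660 * 0.596 = 4765 + 5757 = 10522
Net migration: 0–9 − 250 → 992; 10–19 − 10 → 954; 20–29 − 210 → 5274; 30–39 − 190 → 4986; 40+ + 350 → 10872
→ [992, 954, 5274, 4986, 10872]
Total: 30100 → 23078; change = -7022; percentage change = -23.3%

-23.3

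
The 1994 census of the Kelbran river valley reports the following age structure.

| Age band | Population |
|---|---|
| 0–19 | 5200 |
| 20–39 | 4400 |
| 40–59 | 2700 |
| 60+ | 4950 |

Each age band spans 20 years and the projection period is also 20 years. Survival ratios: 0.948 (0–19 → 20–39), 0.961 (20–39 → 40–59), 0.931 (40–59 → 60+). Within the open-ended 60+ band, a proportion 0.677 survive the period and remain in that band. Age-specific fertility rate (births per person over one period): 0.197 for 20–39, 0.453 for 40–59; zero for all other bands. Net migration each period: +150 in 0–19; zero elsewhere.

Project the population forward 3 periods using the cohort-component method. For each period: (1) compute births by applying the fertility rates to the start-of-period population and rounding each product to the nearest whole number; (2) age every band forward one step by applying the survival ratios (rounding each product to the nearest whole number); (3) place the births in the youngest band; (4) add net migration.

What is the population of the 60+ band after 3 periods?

Period 1.
Births: 4400 × 0.197 = 867 ; 2700 × 0.453 = 1223 — total 2090
20–39: 5200 × 0.948 = 4930
40–59: 4400 × 0.961 = 4228
60+: 2700 × 0.931 + 4950 × 0.677 = 2514 + 3351 = 5865
Net migration: 0–19 + 150 → 2240
End of period: [2240, 4930, 4228, 5865]
Period 2.
Births: 4930 × 0.197 = 971 ; 4228 × 0.453 = 1915 — total 2886
20–39: 2240 × 0.948 = 2124
40–59: 4930 × 0.961 = 4738
60+: 4228 × 0.931 + 5865 × 0.677 = 3936 + 3971 = 7907
Net migration: 0–19 + 150 → 3036
End of period: [3036, 2124, 4738, 7907]
Period 3.
Births: 2124 × 0.197 = 418 ; 4738 × 0.453 = 2146 — total 2564
20–39: 3036 × 0.948 = 2878
40–59: 2124 × 0.961 = 2041
60+: 4738 × 0.931 + 7907 × 0.677 = 4411 + 5353 = 9764
Net migration: 0–19 + 150 → 2714
End of period: [2714, 2878, 2041, 9764]

9764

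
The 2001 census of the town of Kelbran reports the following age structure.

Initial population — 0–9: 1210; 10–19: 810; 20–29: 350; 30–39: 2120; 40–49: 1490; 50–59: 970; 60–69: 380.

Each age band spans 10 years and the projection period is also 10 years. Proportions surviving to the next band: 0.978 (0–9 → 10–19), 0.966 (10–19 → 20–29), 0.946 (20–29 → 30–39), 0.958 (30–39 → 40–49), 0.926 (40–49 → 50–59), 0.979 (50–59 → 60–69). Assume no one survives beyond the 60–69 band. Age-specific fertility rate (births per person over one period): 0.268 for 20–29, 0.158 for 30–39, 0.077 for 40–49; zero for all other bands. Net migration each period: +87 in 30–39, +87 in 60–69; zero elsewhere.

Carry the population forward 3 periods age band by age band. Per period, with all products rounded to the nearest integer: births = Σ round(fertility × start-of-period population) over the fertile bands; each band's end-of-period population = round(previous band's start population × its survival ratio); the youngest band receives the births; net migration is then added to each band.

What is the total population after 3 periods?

5662

— Period 1 —
Births: 350 * 0.268 = 94 ; 2120 * 0.158 = 335 ; 1490 * 0.077 = 115 ⇒ total 544
10–19: 1210 * 0.978 = 1183
20–29: 810 * 0.966 = 782
30–39: 350 * 0.946 = 331
40–49: 2120 * 0.958 = 2031
50–59: 1490 * 0.926 = 1380
60–69: 970 * 0.979 = 950
Net migration: 30–39 + 87 → 418; 60–69 + 87 → 1037
Population now: 0–9=544, 10–19=1183, 20–29=782, 30–39=418, 40–49=2031, 50–59=1380, 60–69=1037
— Period 2 —
Births: 782 * 0.268 = 210 ; 418 * 0.158 = 66 ; 2031 * 0.077 = 156 ⇒ total 432
10–19: 544 * 0.978 = 532
20–29: 1183 * 0.966 = 1143
30–39: 782 * 0.946 = 740
40–49: 418 * 0.958 = 400
50–59: 2031 * 0.926 = 1881
60–69: 1380 * 0.979 = 1351
Net migration: 30–39 + 87 → 827; 60–69 + 87 → 1438
Population now: 0–9=432, 10–19=532, 20–29=1143, 30–39=827, 40–49=400, 50–59=1881, 60–69=1438
— Period 3 —
Births: 1143 * 0.268 = 306 ; 827 * 0.158 = 131 ; 400 * 0.077 = 31 ⇒ total 468
10–19: 432 * 0.978 = 422
20–29: 532 * 0.966 = 514
30–39: 1143 * 0.946 = 1081
40–49: 827 * 0.958 = 792
50–59: 400 * 0.926 = 370
60–69: 1881 * 0.979 = 1841
Net migration: 30–39 + 87 → 1168; 60–69 + 87 → 1928
Population now: 0–9=468, 10–19=422, 20–29=514, 30–39=1168, 40–49=792, 50–59=370, 60–69=1928
Total after period 3: 468 + 422 + 514 + 1168 + 792 + 370 + 1928 = 5662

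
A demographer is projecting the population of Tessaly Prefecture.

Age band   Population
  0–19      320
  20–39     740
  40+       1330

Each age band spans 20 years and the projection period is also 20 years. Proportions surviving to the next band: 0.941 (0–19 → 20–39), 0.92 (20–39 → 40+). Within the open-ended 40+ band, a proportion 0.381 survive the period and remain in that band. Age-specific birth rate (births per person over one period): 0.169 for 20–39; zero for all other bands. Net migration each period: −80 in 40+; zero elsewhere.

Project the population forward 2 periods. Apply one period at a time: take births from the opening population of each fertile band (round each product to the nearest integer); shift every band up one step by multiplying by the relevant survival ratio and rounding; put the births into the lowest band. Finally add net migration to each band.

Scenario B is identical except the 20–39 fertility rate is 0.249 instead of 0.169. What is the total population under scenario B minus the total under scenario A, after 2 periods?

79

Numbering the bands 1..3 from youngest to oldest:
After projecting period 1:
Births: 740 * 0.169 = 125
Band 2: 320 * 0.941 = 301
Band 3: 740 * 0.92 + 1330 * 0.381 = 681 + 507 = 1188
Net migration: Band 3 − 80 → 1108
Giving 125 / 301 / 1108.
After projecting period 2:
Births: 301 * 0.169 = 51
Band 2: 125 * 0.941 = 118
Band 3: 301 * 0.92 + 1108 * 0.381 = 277 + 422 = 699
Net migration: Band 3 − 80 → 619
Giving 51 / 118 / 619.
Scenario A total after 2 periods: 788
Scenario B projection —
After projecting period 1:
Births: 740 * 0.249 = 184
Band 2: 320 * 0.941 = 301
Band 3: 740 * 0.92 + 1330 * 0.381 = 681 + 507 = 1188
Net migration: Band 3 − 80 → 1108
Giving 184 / 301 / 1108.
After projecting period 2:
Births: 301 * 0.249 = 75
Band 2: 184 * 0.941 = 173
Band 3: 301 * 0.92 + 1108 * 0.381 = 277 + 422 = 699
Net migration: Band 3 − 80 → 619
Giving 75 / 173 / 619.
Scenario B total after 2 periods: 867
Difference B − A = 867 − 788 = 79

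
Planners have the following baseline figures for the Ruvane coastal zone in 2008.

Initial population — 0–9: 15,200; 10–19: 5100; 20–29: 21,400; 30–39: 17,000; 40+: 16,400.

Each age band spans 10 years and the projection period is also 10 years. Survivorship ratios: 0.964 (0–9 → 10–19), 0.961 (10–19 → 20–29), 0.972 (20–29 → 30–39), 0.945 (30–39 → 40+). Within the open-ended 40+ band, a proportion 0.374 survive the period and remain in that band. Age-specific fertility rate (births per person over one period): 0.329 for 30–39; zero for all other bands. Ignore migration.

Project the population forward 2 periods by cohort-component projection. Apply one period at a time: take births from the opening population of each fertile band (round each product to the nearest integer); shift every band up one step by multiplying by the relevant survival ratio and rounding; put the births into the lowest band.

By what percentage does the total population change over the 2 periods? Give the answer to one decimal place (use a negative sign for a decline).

Call the bands 1 to 5, youngest first.
Period 1.
Births: 17000 × 0.329 = 5593
Band 2: 15200 × 0.964 = 14653
Band 3: 5100 × 0.961 = 4901
Band 4: 21400 × 0.972 = 20801
Band 5: 17000 × 0.945 + 16400 × 0.374 = 16065 + 6134 = 22199
Population now: 0–9=5593, 10–19=14653, 20–29=4901, 30–39=20801, 40+=22199
Period 2.
Births: 20801 × 0.329 = 6844
Band 2: 5593 × 0.964 = 5392
Band 3: 14653 × 0.961 = 14082
Band 4: 4901 × 0.972 = 4764
Band 5: 20801 × 0.945 + 22199 × 0.374 = 19657 + 8302 = 27959
Population now: 0–9=6844, 10–19=5392, 20–29=14082, 30–39=4764, 40+=27959
Total: 75100 → 59041; change = -16059; percentage change = -21.4%

-21.4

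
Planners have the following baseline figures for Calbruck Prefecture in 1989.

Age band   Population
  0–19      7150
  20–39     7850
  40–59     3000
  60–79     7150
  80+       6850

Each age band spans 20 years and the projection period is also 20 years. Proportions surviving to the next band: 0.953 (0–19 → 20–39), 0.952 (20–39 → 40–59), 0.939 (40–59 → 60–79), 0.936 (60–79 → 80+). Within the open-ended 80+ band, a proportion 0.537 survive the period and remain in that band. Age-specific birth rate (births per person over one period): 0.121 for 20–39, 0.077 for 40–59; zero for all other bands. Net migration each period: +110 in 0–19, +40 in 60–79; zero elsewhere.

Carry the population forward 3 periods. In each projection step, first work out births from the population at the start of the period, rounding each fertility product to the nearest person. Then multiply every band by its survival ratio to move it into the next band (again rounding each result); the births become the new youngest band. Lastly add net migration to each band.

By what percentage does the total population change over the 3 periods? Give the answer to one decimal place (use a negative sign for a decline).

-35.8

Numbering the bands 1..5 from youngest to oldest:
Period 1:
Births: 7850 * 0.121 = 950, 3000 * 0.077 = 231 → 1181
Band 2: 7150 * 0.953 = 6814
Band 3: 7850 * 0.952 = 7473
Band 4: 3000 * 0.939 = 2817
Band 5: 7150 * 0.936 + 6850 * 0.537 = 6692 + 3678 = 10370
Net migration: Band 1 + 110 → 1291; Band 4 + 40 → 2857
→ [1291, 6814, 7473, 2857, 10370]
Period 2:
Births: 6814 * 0.121 = 824, 7473 * 0.077 = 575 → 1399
Band 2: 1291 * 0.953 = 1230
Band 3: 6814 * 0.952 = 6487
Band 4: 7473 * 0.939 = 7017
Band 5: 2857 * 0.936 + 10370 * 0.537 = 2674 + 5569 = 8243
Net migration: Band 1 + 110 → 1509; Band 4 + 40 → 7057
→ [1509, 1230, 6487, 7057, 8243]
Period 3:
Births: 1230 * 0.121 = 149, 6487 * 0.077 = 499 → 648
Band 2: 1509 * 0.953 = 1438
Band 3: 1230 * 0.952 = 1171
Band 4: 6487 * 0.939 = 6091
Band 5: 7057 * 0.936 + 8243 * 0.537 = 6605 + 4426 = 11031
Net migration: Band 1 + 110 → 758; Band 4 + 40 → 6131
→ [758, 1438, 1171, 6131, 11031]
Total: 32000 → 20529; change = -11471; percentage change = -35.8%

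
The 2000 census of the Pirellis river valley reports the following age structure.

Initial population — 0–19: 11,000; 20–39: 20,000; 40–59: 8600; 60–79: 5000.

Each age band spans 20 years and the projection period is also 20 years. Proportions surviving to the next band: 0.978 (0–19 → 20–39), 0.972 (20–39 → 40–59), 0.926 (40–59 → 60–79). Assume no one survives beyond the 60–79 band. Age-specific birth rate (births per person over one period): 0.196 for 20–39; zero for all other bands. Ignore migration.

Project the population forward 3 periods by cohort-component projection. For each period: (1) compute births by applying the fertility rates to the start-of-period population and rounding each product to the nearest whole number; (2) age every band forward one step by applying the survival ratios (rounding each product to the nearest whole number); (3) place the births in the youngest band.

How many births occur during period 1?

(Groups numbered youngest = 1 to oldest = 4.)
[period 1]
Births: 20000 × 0.196 = 3920
Group 2: 11000 × 0.978 = 10758
Group 3: 20000 × 0.972 = 19440
Group 4: 8600 × 0.926 = 7964
Giving 3920 / 10758 / 19440 / 7964.

3920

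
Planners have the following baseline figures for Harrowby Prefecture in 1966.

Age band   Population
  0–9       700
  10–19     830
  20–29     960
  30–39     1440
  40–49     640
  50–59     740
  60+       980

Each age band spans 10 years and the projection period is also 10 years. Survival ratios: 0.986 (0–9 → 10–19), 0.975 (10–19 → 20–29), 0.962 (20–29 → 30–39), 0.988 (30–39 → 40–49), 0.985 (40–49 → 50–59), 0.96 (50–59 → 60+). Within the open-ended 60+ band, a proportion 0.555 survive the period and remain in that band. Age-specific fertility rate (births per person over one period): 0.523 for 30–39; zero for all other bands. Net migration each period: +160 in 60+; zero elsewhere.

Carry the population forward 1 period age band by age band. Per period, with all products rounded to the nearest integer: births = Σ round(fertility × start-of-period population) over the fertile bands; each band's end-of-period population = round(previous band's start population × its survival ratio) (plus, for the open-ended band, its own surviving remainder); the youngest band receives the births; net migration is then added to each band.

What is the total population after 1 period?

6643

Period 1.
Births: 1440 × 0.523 = 753
10–19: 700 × 0.986 = 690
20–29: 830 × 0.975 = 809
30–39: 960 × 0.962 = 924
40–49: 1440 × 0.988 = 1423
50–59: 640 × 0.985 = 630
60+: 740 × 0.96 + 980 × 0.555 = 710 + 544 = 1254
Net migration: 60+ + 160 → 1414
→ [753, 690, 809, 924, 1423, 630, 1414]
Total after period 1: 753 + 690 + 809 + 924 + 1423 + 630 + 1414 = 6643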